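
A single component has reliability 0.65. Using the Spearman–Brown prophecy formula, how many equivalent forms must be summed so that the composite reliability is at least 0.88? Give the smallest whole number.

k ≥ ρ*(1−ρ₁)/(ρ₁(1−ρ*)) = 0.88·0.35 / (0.65·0.12) = 3.949.
Smallest integer k = 4.

4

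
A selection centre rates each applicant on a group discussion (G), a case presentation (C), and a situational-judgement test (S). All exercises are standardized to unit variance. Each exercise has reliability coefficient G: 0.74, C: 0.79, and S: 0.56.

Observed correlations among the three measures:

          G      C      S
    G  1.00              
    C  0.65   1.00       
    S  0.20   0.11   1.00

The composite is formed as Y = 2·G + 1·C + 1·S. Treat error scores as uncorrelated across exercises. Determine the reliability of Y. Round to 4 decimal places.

Var(Y) = 2² + 1 + 1 + 2·[2·0.65 + 2·0.20 + 0.11] = 6 + 3.62 = 9.62.
Because errors are independent across components, Cov(Tᵢ,Tⱼ) = Cov(Xᵢ,Xⱼ); the off-diagonal part of the true-score variance is the same as above.
True-score variance = [2²·0.74 + 0.79 + 0.56] + 3.62 = 4.31 + 3.62 = 7.93.
Reliability = 7.93 / 9.62 = 0.8243.

0.8243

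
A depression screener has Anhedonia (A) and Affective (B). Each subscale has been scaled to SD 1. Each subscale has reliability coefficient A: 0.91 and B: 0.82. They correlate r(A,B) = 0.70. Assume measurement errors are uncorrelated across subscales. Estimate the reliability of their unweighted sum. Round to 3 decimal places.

0.921

Var(A+B) = 2 + 2·[0.70] = 2 + 1.4 = 3.4.
Because errors are independent across components, Cov(Tᵢ,Tⱼ) = Cov(Xᵢ,Xⱼ); the off-diagonal part of the true-score variance is the same as above.
True-score variance = [0.91 + 0.82] + 1.4 = 1.73 + 1.4 = 3.13.
Reliability = 3.13 / 3.4 = 0.921.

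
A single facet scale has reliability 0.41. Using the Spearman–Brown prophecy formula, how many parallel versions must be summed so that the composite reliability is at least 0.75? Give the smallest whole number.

5

k ≥ ρ*(1−ρ₁)/(ρ₁(1−ρ*)) = 0.75·0.59 / (0.41·0.25) = 4.317.
Smallest integer k = 5.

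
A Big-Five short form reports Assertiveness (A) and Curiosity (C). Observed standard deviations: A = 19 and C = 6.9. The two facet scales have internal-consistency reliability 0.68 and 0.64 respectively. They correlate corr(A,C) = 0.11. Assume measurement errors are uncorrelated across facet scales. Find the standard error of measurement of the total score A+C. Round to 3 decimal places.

Var(total) = 408.61 + 28.842 = 437.452.
True-score variance = 275.95 + 28.842 = 304.792, so reliability = 0.6967.
Error variance = 437.452 − 304.792 = 132.66; SEM = √132.66 = 11.518.

11.518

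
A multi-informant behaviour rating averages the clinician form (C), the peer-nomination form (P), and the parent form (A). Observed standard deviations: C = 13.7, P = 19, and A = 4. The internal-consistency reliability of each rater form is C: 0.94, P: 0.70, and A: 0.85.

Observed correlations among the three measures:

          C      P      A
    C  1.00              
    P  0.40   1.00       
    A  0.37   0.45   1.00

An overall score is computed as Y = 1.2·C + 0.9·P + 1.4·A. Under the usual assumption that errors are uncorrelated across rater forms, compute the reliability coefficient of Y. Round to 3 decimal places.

0.888

Var(Y) = 1.2²·13.7² + 0.9²·19² + 1.4²·4² + 2·[1.08·13.7·19·0.40 + 1.68·13.7·4·0.37 + 1.26·19·4·0.45] = 594.044 + 379.211 = 973.254.
With uncorrelated errors the cross-covariances are all true-score covariance, so they carry over unchanged; only the diagonal terms shrink to ρᵢσᵢ².
True-score variance = [1.2²·13.7²·0.94 + 0.9²·19²·0.70 + 1.4²·4²·0.85] + 379.211 = 485.4 + 379.211 = 864.611.
Reliability = 864.611 / 973.254 = 0.888.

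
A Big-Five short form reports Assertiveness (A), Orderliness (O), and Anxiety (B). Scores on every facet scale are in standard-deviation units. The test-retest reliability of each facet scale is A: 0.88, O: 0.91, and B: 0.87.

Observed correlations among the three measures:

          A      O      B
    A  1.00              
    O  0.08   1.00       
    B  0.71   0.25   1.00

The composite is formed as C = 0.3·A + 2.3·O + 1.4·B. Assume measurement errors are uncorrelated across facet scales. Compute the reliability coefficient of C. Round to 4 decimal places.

0.9232

Var(C) = 0.3² + 2.3² + 1.4² + 2·[0.69·0.08 + 0.42·0.71 + 3.22·0.25] = 7.34 + 2.3168 = 9.6568.
Because errors are independent across components, Cov(Tᵢ,Tⱼ) = Cov(Xᵢ,Xⱼ); the off-diagonal part of the true-score variance is the same as above.
True-score variance = [0.3²·0.88 + 2.3²·0.91 + 1.4²·0.87] + 2.3168 = 6.5983 + 2.3168 = 8.9151.
Reliability = 8.9151 / 9.6568 = 0.9232.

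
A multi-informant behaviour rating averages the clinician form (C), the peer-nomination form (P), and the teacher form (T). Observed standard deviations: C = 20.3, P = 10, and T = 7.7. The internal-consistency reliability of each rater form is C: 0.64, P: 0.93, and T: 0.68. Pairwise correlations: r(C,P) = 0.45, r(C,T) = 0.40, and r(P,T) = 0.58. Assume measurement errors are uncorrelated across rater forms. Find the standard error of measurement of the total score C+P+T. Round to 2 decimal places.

13.20

Var(total) = 571.38 + 397.068 = 968.448.
True-score variance = 397.055 + 397.068 = 794.123, so reliability = 0.8200.
Error variance = 968.448 − 794.123 = 174.325; SEM = √174.325 = 13.20.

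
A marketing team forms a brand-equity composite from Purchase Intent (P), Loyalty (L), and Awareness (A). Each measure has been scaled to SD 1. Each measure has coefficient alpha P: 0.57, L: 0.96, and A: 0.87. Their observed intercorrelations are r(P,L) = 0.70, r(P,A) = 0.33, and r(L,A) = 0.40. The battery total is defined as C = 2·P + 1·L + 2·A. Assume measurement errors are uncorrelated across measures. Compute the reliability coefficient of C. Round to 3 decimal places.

0.858

Var(C) = 2² + 1 + 2² + 2·[2·0.70 + 4·0.33 + 2·0.40] = 9 + 7.04 = 16.04.
Under uncorrelated errors the observed covariances equal the true-score covariances, so only the own-variance terms attenuate.
True-score variance = [2²·0.57 + 0.96 + 2²·0.87] + 7.04 = 6.72 + 7.04 = 13.76.
Reliability = 13.76 / 16.04 = 0.858.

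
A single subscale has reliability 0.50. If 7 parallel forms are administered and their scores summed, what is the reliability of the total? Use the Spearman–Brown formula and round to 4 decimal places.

0.8750

ρ_k = kρ / (1 + (k−1)ρ) = 7·0.50 / (1 + 6·0.50) = 3.500 / 4.000 = 0.8750.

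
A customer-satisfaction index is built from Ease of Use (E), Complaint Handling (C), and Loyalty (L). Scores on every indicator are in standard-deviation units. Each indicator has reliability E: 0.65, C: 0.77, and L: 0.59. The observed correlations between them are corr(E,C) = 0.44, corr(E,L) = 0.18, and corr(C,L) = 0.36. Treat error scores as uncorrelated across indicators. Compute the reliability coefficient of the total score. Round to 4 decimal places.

Var(E+C+L) = 3 + 2·[0.44 + 0.18 + 0.36] = 3 + 1.96 = 4.96.
With uncorrelated errors the cross-covariances are all true-score covariance, so they carry over unchanged; only the diagonal terms shrink to ρᵢσᵢ².
True-score variance = [0.65 + 0.77 + 0.59] + 1.96 = 2.01 + 1.96 = 3.97.
Reliability = 3.97 / 4.96 = 0.8004.

0.8004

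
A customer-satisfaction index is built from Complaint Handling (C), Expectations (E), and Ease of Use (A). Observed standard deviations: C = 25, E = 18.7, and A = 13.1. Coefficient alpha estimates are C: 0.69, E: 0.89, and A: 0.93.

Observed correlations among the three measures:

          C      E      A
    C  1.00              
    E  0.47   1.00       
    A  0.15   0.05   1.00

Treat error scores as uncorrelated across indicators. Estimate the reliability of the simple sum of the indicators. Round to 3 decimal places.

0.857

Var(C+E+A) = 25² + 18.7² + 13.1² + 2·[25·18.7·0.47 + 25·13.1·0.15 + 18.7·13.1·0.05] = 1146.3 + 562.197 = 1708.5.
With uncorrelated errors the cross-covariances are all true-score covariance, so they carry over unchanged; only the diagonal terms shrink to ρᵢσᵢ².
True-score variance = [25²·0.69 + 18.7²·0.89 + 13.1²·0.93] + 562.197 = 902.071 + 562.197 = 1464.27.
Reliability = 1464.27 / 1708.5 = 0.857.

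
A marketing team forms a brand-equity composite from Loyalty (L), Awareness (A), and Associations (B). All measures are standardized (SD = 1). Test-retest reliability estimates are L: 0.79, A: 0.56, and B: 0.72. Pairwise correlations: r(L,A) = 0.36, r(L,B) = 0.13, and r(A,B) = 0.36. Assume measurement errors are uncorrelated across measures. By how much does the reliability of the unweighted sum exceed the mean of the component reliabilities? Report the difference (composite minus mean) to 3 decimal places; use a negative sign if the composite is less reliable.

Var(sum) = 3 + 1.7 = 4.7; true-score variance = 2.07 + 1.7 = 3.77; composite reliability = 0.8021.
Mean component reliability = 0.6900.
Difference = 0.8021 − 0.6900 = 0.112.

0.112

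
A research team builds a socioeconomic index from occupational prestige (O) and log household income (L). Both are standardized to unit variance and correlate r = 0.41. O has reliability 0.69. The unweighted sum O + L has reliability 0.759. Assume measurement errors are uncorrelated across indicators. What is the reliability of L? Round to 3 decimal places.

Var(O+L) = 2 + 2·0.41 = 2.820.
True-score variance = ρ_O + ρ_L + 2·0.41, so 0.759 = (0.69 + ρ_L + 0.82) / 2.820.
ρ_L = 0.759·2.820 − 0.69 − 0.82 = 0.630.

0.630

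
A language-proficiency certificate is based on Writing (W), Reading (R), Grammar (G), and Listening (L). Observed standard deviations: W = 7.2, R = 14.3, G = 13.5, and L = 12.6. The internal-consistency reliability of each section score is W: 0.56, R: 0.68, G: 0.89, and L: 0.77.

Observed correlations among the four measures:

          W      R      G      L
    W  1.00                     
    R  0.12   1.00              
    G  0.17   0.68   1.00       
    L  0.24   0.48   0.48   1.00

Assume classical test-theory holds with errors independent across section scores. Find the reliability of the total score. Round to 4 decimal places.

0.8884

Var(W+R+G+L) = 7.2² + 14.3² + 13.5² + 12.6² + 2·[7.2·14.3·0.12 + 7.2·13.5·0.17 + 7.2·12.6·0.24 + 14.3·13.5·0.68 + 14.3·12.6·0.48 + 13.5·12.6·0.48] = 597.34 + 700.121 = 1297.46.
With uncorrelated errors the cross-covariances are all true-score covariance, so they carry over unchanged; only the diagonal terms shrink to ρᵢσᵢ².
True-score variance = [7.2²·0.56 + 14.3²·0.68 + 13.5²·0.89 + 12.6²·0.77] + 700.121 = 452.531 + 700.121 = 1152.65.
Reliability = 1152.65 / 1297.46 = 0.8884.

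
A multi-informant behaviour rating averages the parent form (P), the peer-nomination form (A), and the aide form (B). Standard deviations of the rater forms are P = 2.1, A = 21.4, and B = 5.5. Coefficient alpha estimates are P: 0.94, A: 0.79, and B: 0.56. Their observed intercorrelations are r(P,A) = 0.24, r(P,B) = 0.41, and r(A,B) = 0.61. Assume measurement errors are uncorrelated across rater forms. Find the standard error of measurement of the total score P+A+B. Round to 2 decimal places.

10.48

Var(total) = 492.62 + 174.636 = 667.256.
True-score variance = 382.874 + 174.636 = 557.51, so reliability = 0.8355.
Error variance = 667.256 − 557.51 = 109.746; SEM = √109.746 = 10.48.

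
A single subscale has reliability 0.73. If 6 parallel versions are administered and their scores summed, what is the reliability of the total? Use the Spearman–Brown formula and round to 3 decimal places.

ρ_k = kρ / (1 + (k−1)ρ) = 6·0.73 / (1 + 5·0.73) = 4.380 / 4.650 = 0.942.

0.942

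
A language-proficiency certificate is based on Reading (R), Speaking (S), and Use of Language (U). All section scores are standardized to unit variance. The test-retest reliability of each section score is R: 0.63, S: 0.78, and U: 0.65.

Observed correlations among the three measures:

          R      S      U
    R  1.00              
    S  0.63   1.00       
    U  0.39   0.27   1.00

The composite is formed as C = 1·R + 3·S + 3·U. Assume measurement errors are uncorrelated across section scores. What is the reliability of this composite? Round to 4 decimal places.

0.8165

Var(C) = 1 + 3² + 3² + 2·[3·0.63 + 3·0.39 + 9·0.27] = 19 + 10.98 = 29.98.
Under uncorrelated errors the observed covariances equal the true-score covariances, so only the own-variance terms attenuate.
True-score variance = [0.63 + 3²·0.78 + 3²·0.65] + 10.98 = 13.5 + 10.98 = 24.48.
Reliability = 24.48 / 29.98 = 0.8165.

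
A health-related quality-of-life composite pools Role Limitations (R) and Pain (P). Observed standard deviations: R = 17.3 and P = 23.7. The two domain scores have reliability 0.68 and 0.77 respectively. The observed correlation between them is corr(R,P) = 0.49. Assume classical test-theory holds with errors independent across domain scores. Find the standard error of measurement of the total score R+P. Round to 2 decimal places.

Var(total) = 860.98 + 401.81 = 1262.79.
True-score variance = 636.019 + 401.81 = 1037.83, so reliability = 0.8219.
Error variance = 1262.79 − 1037.83 = 224.961; SEM = √224.961 = 15.00.

15.00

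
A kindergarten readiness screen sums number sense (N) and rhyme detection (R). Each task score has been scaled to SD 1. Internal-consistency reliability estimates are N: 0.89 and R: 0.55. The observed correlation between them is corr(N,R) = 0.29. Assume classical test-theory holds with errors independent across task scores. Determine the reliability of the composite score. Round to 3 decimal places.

Var(N+R) = 2 + 2·[0.29] = 2 + 0.58 = 2.58.
Because errors are independent across components, Cov(Tᵢ,Tⱼ) = Cov(Xᵢ,Xⱼ); the off-diagonal part of the true-score variance is the same as above.
True-score variance = [0.89 + 0.55] + 0.58 = 1.44 + 0.58 = 2.02.
Reliability = 2.02 / 2.58 = 0.783.

0.783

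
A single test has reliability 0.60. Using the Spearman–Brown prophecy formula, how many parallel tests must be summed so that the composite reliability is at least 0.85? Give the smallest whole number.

k ≥ ρ*(1−ρ₁)/(ρ₁(1−ρ*)) = 0.85·0.40 / (0.60·0.15) = 3.778.
Smallest integer k = 4.

4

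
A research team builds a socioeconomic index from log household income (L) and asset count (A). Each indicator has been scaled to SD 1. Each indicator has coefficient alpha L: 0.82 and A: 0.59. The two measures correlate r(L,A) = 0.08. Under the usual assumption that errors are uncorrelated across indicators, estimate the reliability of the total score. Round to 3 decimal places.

Var(L+A) = 2 + 2·[0.08] = 2 + 0.16 = 2.16.
Under uncorrelated errors the observed covariances equal the true-score covariances, so only the own-variance terms attenuate.
True-score variance = [0.82 + 0.59] + 0.16 = 1.41 + 0.16 = 1.57.
Reliability = 1.57 / 2.16 = 0.727.

0.727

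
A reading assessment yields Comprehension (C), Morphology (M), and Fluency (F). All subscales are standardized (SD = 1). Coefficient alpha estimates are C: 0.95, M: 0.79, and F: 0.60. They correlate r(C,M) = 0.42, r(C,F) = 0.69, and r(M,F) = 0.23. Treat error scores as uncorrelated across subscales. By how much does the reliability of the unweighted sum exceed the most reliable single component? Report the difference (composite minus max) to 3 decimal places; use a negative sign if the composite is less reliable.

Var(sum) = 3 + 2.68 = 5.68; true-score variance = 2.34 + 2.68 = 5.02; composite reliability = 0.8838.
Max component reliability = 0.9500.
Difference = 0.8838 − 0.9500 = -0.066.

-0.066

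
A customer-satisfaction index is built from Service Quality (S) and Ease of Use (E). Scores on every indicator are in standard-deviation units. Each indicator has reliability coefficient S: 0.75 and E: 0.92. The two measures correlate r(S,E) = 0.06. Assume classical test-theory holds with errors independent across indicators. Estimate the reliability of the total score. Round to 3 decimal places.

Var(S+E) = 2 + 2·[0.06] = 2 + 0.12 = 2.12.
With uncorrelated errors the cross-covariances are all true-score covariance, so they carry over unchanged; only the diagonal terms shrink to ρᵢσᵢ².
True-score variance = [0.75 + 0.92] + 0.12 = 1.67 + 0.12 = 1.79.
Reliability = 1.79 / 2.12 = 0.844.

0.844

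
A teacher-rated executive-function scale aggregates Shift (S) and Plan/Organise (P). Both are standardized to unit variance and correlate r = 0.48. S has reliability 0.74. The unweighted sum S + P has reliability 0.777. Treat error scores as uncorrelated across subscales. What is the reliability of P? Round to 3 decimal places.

Var(S+P) = 2 + 2·0.48 = 2.960.
True-score variance = ρ_S + ρ_P + 2·0.48, so 0.777 = (0.74 + ρ_P + 0.96) / 2.960.
ρ_P = 0.777·2.960 − 0.74 − 0.96 = 0.600.

0.600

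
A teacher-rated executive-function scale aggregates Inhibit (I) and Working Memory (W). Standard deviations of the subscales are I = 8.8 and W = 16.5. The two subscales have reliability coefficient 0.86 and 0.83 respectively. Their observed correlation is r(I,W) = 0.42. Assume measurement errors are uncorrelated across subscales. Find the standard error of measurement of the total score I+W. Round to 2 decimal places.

7.56

Var(total) = 349.69 + 121.968 = 471.658.
True-score variance = 292.566 + 121.968 = 414.534, so reliability = 0.8789.
Error variance = 471.658 − 414.534 = 57.1241; SEM = √57.1241 = 7.56.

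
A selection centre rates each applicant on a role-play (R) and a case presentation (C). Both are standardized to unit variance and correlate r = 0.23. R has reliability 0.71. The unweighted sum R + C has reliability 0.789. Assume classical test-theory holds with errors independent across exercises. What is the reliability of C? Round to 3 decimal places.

0.771

Var(R+C) = 2 + 2·0.23 = 2.460.
True-score variance = ρ_R + ρ_C + 2·0.23, so 0.789 = (0.71 + ρ_C + 0.46) / 2.460.
ρ_C = 0.789·2.460 − 0.71 − 0.46 = 0.771.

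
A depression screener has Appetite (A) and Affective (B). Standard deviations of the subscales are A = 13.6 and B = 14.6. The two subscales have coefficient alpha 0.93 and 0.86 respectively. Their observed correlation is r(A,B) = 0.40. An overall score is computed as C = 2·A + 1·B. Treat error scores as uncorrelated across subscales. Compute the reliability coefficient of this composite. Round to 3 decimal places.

0.936

Var(C) = 2²·13.6² + 14.6² + 2·[2·13.6·14.6·0.40] = 953 + 317.696 = 1270.7.
With uncorrelated errors the cross-covariances are all true-score covariance, so they carry over unchanged; only the diagonal terms shrink to ρᵢσᵢ².
True-score variance = [2²·13.6²·0.93 + 14.6²·0.86] + 317.696 = 871.369 + 317.696 = 1189.06.
Reliability = 1189.06 / 1270.7 = 0.936.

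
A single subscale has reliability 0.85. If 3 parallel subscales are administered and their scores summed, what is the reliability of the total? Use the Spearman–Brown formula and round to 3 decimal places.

ρ_k = kρ / (1 + (k−1)ρ) = 3·0.85 / (1 + 2·0.85) = 2.550 / 2.700 = 0.944.

0.944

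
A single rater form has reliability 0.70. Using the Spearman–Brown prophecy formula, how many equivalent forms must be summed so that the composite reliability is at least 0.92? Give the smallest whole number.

5

k ≥ ρ*(1−ρ₁)/(ρ₁(1−ρ*)) = 0.92·0.30 / (0.70·0.08) = 4.929.
Smallest integer k = 5.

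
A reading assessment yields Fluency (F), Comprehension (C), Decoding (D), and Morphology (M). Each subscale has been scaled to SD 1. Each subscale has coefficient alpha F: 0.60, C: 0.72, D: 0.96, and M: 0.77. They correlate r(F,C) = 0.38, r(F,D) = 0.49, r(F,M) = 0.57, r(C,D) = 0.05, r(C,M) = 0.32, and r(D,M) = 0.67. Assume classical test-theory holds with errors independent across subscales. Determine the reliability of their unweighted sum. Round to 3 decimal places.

0.894

Var(F+C+D+M) = 4 + 2·[0.38 + 0.49 + 0.57 + 0.05 + 0.32 + 0.67] = 4 + 4.96 = 8.96.
Under uncorrelated errors the observed covariances equal the true-score covariances, so only the own-variance terms attenuate.
True-score variance = [0.60 + 0.72 + 0.96 + 0.77] + 4.96 = 3.05 + 4.96 = 8.01.
Reliability = 8.01 / 8.96 = 0.894.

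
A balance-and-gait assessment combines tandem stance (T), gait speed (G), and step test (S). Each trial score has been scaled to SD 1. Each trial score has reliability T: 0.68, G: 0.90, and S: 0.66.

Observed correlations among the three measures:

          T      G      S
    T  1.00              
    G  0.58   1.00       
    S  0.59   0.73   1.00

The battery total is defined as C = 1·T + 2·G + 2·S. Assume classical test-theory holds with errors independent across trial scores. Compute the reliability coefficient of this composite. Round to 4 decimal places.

0.8934

Var(C) = 1 + 2² + 2² + 2·[2·0.58 + 2·0.59 + 4·0.73] = 9 + 10.52 = 19.52.
Under uncorrelated errors the observed covariances equal the true-score covariances, so only the own-variance terms attenuate.
True-score variance = [0.68 + 2²·0.90 + 2²·0.66] + 10.52 = 6.92 + 10.52 = 17.44.
Reliability = 17.44 / 19.52 = 0.8934.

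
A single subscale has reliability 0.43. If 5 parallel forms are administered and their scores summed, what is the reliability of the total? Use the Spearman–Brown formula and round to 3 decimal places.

0.790

ρ_k = kρ / (1 + (k−1)ρ) = 5·0.43 / (1 + 4·0.43) = 2.150 / 2.720 = 0.790.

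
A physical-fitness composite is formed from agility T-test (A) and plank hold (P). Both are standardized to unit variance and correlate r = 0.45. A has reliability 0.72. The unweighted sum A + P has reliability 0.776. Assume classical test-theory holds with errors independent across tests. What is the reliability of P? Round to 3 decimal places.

Var(A+P) = 2 + 2·0.45 = 2.900.
True-score variance = ρ_A + ρ_P + 2·0.45, so 0.776 = (0.72 + ρ_P + 0.90) / 2.900.
ρ_P = 0.776·2.900 − 0.72 − 0.90 = 0.630.

0.630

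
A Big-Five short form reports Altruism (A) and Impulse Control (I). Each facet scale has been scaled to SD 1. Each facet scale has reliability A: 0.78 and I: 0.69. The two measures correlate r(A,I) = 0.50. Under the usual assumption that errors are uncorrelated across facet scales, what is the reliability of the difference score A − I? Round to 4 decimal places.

0.4700

Var(A−I) = 1 + 1 − 2·0.50 = 2 − 1 = 1.
Because errors are independent across components, Cov(Tᵢ,Tⱼ) = Cov(Xᵢ,Xⱼ); the off-diagonal part of the true-score variance is the same as above.
True-score variance = [0.78 + 0.69] − 1 = 1.47 − 1 = 0.47.
Reliability = 0.47 / 1 = 0.4700.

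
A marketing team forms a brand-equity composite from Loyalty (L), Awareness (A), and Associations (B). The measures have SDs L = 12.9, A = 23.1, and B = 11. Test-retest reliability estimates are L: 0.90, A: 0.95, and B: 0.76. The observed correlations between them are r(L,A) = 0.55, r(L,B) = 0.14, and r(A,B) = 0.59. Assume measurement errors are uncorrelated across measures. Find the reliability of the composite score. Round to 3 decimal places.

0.951

Var(L+A+B) = 12.9² + 23.1² + 11² + 2·[12.9·23.1·0.55 + 12.9·11·0.14 + 23.1·11·0.59] = 821.02 + 667.359 = 1488.38.
Under uncorrelated errors the observed covariances equal the true-score covariances, so only the own-variance terms attenuate.
True-score variance = [12.9²·0.90 + 23.1²·0.95 + 11²·0.76] + 667.359 = 748.659 + 667.359 = 1416.02.
Reliability = 1416.02 / 1488.38 = 0.951.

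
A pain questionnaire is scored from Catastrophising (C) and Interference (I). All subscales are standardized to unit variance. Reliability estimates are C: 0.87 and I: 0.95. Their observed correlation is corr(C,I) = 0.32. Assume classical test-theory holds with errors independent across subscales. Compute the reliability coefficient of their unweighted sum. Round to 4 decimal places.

0.9318

Var(C+I) = 2 + 2·[0.32] = 2 + 0.64 = 2.64.
Under uncorrelated errors the observed covariances equal the true-score covariances, so only the own-variance terms attenuate.
True-score variance = [0.87 + 0.95] + 0.64 = 1.82 + 0.64 = 2.46.
Reliability = 2.46 / 2.64 = 0.9318.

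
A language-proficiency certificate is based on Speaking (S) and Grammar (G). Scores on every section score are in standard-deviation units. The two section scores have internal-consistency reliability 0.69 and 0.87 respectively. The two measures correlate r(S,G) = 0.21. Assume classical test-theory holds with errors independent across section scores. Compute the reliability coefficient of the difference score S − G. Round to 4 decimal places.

Var(S−G) = 1 + 1 − 2·0.21 = 2 − 0.42 = 1.58.
Because errors are independent across components, Cov(Tᵢ,Tⱼ) = Cov(Xᵢ,Xⱼ); the off-diagonal part of the true-score variance is the same as above.
True-score variance = [0.69 + 0.87] − 0.42 = 1.56 − 0.42 = 1.14.
Reliability = 1.14 / 1.58 = 0.7215.

0.7215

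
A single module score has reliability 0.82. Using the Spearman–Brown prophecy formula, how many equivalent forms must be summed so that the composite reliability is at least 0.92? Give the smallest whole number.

k ≥ ρ*(1−ρ₁)/(ρ₁(1−ρ*)) = 0.92·0.18 / (0.82·0.08) = 2.524.
Smallest integer k = 3.

3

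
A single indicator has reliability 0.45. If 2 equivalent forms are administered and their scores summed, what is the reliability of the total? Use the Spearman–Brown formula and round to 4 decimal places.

0.6207

ρ_k = kρ / (1 + (k−1)ρ) = 2·0.45 / (1 + 1·0.45) = 0.900 / 1.450 = 0.6207.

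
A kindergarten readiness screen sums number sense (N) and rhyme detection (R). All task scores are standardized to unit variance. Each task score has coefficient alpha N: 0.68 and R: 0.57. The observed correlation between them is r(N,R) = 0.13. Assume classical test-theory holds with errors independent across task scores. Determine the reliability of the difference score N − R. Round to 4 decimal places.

Var(N−R) = 1 + 1 − 2·0.13 = 2 − 0.26 = 1.74.
Under uncorrelated errors the observed covariances equal the true-score covariances, so only the own-variance terms attenuate.
True-score variance = [0.68 + 0.57] − 0.26 = 1.25 − 0.26 = 0.99.
Reliability = 0.99 / 1.74 = 0.5690.

0.5690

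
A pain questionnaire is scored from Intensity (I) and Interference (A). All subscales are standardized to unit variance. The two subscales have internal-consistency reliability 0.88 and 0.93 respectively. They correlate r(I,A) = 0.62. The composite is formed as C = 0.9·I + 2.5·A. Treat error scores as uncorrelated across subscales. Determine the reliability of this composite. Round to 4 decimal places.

0.9457

Var(C) = 0.9² + 2.5² + 2·[2.25·0.62] = 7.06 + 2.79 = 9.85.
Because errors are independent across components, Cov(Tᵢ,Tⱼ) = Cov(Xᵢ,Xⱼ); the off-diagonal part of the true-score variance is the same as above.
True-score variance = [0.9²·0.88 + 2.5²·0.93] + 2.79 = 6.5253 + 2.79 = 9.3153.
Reliability = 9.3153 / 9.85 = 0.9457.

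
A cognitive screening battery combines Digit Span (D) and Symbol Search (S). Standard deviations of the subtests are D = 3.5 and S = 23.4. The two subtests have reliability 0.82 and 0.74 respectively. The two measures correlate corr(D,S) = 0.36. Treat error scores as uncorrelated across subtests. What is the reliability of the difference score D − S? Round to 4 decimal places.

0.7113

Var(D−S) = 3.5² + 23.4² − 2·3.5·23.4·0.36 = 559.81 − 58.968 = 500.842.
With uncorrelated errors the cross-covariances are all true-score covariance, so they carry over unchanged; only the diagonal terms shrink to ρᵢσᵢ².
True-score variance = [3.5²·0.82 + 23.4²·0.74] − 58.968 = 415.239 − 58.968 = 356.271.
Reliability = 356.271 / 500.842 = 0.7113.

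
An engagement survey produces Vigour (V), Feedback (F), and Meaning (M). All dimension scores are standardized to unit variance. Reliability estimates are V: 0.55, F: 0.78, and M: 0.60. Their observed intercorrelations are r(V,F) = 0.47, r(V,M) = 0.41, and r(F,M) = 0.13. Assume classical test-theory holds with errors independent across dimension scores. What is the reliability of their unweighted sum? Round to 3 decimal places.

Var(V+F+M) = 3 + 2·[0.47 + 0.41 + 0.13] = 3 + 2.02 = 5.02.
With uncorrelated errors the cross-covariances are all true-score covariance, so they carry over unchanged; only the diagonal terms shrink to ρᵢσᵢ².
True-score variance = [0.55 + 0.78 + 0.60] + 2.02 = 1.93 + 2.02 = 3.95.
Reliability = 3.95 / 5.02 = 0.787.

0.787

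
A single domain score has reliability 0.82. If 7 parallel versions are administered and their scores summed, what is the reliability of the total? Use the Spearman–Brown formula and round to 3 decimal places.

ρ_k = kρ / (1 + (k−1)ρ) = 7·0.82 / (1 + 6·0.82) = 5.740 / 5.920 = 0.970.

0.970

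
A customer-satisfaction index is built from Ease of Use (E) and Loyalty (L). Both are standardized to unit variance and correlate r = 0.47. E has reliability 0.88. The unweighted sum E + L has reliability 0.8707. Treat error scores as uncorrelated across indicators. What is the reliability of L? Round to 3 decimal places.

0.740

Var(E+L) = 2 + 2·0.47 = 2.940.
True-score variance = ρ_E + ρ_L + 2·0.47, so 0.8707 = (0.88 + ρ_L + 0.94) / 2.940.
ρ_L = 0.8707·2.940 − 0.88 − 0.94 = 0.740.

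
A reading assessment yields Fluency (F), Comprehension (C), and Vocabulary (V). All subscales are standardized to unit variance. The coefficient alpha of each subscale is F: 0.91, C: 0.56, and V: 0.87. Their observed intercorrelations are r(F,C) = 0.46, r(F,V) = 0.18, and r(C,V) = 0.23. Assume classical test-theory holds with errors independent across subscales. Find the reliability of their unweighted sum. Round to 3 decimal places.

0.861

Var(F+C+V) = 3 + 2·[0.46 + 0.18 + 0.23] = 3 + 1.74 = 4.74.
Because errors are independent across components, Cov(Tᵢ,Tⱼ) = Cov(Xᵢ,Xⱼ); the off-diagonal part of the true-score variance is the same as above.
True-score variance = [0.91 + 0.56 + 0.87] + 1.74 = 2.34 + 1.74 = 4.08.
Reliability = 4.08 / 4.74 = 0.861.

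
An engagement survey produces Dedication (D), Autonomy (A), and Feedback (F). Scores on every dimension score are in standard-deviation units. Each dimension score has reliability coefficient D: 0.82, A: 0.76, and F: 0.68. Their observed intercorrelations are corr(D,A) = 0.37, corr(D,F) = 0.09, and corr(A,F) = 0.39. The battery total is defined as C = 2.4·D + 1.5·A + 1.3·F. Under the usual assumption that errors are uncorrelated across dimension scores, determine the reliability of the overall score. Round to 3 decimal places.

Var(C) = 2.4² + 1.5² + 1.3² + 2·[3.6·0.37 + 3.12·0.09 + 1.95·0.39] = 9.7 + 4.7466 = 14.4466.
With uncorrelated errors the cross-covariances are all true-score covariance, so they carry over unchanged; only the diagonal terms shrink to ρᵢσᵢ².
True-score variance = [2.4²·0.82 + 1.5²·0.76 + 1.3²·0.68] + 4.7466 = 7.5824 + 4.7466 = 12.329.
Reliability = 12.329 / 14.4466 = 0.853.

0.853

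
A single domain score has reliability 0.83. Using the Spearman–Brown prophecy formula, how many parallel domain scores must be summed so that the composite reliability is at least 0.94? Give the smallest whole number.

k ≥ ρ*(1−ρ₁)/(ρ₁(1−ρ*)) = 0.94·0.17 / (0.83·0.06) = 3.209.
Smallest integer k = 4.

4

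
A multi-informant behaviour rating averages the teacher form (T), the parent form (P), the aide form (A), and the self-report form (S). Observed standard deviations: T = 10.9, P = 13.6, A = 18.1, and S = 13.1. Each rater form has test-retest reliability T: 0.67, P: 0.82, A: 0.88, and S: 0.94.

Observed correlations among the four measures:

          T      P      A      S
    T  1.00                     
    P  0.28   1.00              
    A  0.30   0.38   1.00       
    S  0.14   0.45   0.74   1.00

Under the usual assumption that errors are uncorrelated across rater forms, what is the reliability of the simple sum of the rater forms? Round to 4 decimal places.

Var(T+P+A+S) = 10.9² + 13.6² + 18.1² + 13.1² + 2·[10.9·13.6·0.28 + 10.9·18.1·0.30 + 10.9·13.1·0.14 + 13.6·18.1·0.38 + 13.6·13.1·0.45 + 18.1·13.1·0.74] = 802.99 + 939.718 = 1742.71.
With uncorrelated errors the cross-covariances are all true-score covariance, so they carry over unchanged; only the diagonal terms shrink to ρᵢσᵢ².
True-score variance = [10.9²·0.67 + 13.6²·0.82 + 18.1²·0.88 + 13.1²·0.94] + 939.718 = 680.88 + 939.718 = 1620.6.
Reliability = 1620.6 / 1742.71 = 0.9299.

0.9299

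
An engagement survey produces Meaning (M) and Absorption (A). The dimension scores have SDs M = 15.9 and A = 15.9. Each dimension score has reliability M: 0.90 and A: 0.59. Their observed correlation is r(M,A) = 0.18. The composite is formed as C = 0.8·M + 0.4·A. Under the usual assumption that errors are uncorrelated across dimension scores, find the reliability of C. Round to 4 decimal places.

0.8584

Var(C) = 0.8²·15.9² + 0.4²·15.9² + 2·[0.32·15.9·15.9·0.18] = 202.248 + 29.1237 = 231.372.
Because errors are independent across components, Cov(Tᵢ,Tⱼ) = Cov(Xᵢ,Xⱼ); the off-diagonal part of the true-score variance is the same as above.
True-score variance = [0.8²·15.9²·0.90 + 0.4²·15.9²·0.59] + 29.1237 = 169.484 + 29.1237 = 198.608.
Reliability = 198.608 / 231.372 = 0.8584.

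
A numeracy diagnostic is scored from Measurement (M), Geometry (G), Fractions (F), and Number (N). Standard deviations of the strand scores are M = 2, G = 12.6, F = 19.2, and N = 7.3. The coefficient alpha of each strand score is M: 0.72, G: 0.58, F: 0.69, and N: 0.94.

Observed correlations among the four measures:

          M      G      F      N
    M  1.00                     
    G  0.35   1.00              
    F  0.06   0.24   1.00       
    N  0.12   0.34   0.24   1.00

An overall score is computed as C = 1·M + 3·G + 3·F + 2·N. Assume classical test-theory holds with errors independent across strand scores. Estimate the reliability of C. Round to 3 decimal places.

Var(C) = 2² + 3²·12.6² + 3²·19.2² + 2²·7.3² + 2·[3·2·12.6·0.35 + 3·2·19.2·0.06 + 2·2·7.3·0.12 + 9·12.6·19.2·0.24 + 6·12.6·7.3·0.34 + 6·19.2·7.3·0.24] = 4963.76 + 1897.79 = 6861.55.
Under uncorrelated errors the observed covariances equal the true-score covariances, so only the own-variance terms attenuate.
True-score variance = [2²·0.72 + 3²·12.6²·0.58 + 3²·19.2²·0.69 + 2²·7.3²·0.94] + 1897.79 = 3321.23 + 1897.79 = 5219.02.
Reliability = 5219.02 / 6861.55 = 0.761.

0.761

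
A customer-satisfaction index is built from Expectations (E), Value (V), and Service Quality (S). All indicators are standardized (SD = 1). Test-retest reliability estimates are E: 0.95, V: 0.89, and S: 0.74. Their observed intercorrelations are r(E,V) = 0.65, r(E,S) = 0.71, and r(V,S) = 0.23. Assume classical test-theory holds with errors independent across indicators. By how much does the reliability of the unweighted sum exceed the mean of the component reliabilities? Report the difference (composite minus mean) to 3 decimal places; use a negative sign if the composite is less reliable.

0.072

Var(sum) = 3 + 3.18 = 6.18; true-score variance = 2.58 + 3.18 = 5.76; composite reliability = 0.9320.
Mean component reliability = 0.8600.
Difference = 0.9320 − 0.8600 = 0.072.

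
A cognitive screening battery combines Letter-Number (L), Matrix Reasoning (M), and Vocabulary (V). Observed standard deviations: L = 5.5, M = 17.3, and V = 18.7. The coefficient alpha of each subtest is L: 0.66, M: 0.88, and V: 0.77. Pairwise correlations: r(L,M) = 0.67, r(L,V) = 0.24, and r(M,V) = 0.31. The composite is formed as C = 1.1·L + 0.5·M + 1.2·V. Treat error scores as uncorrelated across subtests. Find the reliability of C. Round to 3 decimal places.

0.842

Var(C) = 1.1²·5.5² + 0.5²·17.3² + 1.2²·18.7² + 2·[0.55·5.5·17.3·0.67 + 1.32·5.5·18.7·0.24 + 0.6·17.3·18.7·0.31] = 614.979 + 255.637 = 870.616.
Under uncorrelated errors the observed covariances equal the true-score covariances, so only the own-variance terms attenuate.
True-score variance = [1.1²·5.5²·0.66 + 0.5²·17.3²·0.88 + 1.2²·18.7²·0.77] + 255.637 = 477.738 + 255.637 = 733.375.
Reliability = 733.375 / 870.616 = 0.842.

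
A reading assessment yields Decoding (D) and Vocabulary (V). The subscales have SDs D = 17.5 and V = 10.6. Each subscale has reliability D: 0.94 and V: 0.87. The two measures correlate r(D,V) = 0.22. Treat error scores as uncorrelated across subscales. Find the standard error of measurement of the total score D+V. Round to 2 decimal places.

5.74

Var(total) = 418.61 + 81.62 = 500.23.
True-score variance = 385.628 + 81.62 = 467.248, so reliability = 0.9341.
Error variance = 500.23 − 467.248 = 32.9818; SEM = √32.9818 = 5.74.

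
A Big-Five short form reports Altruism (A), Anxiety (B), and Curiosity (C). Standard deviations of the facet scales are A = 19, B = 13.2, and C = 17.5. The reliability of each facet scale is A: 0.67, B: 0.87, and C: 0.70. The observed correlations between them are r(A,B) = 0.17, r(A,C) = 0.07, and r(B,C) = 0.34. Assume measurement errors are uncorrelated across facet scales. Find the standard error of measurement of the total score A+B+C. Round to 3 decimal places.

15.286

Var(total) = 841.49 + 288.902 = 1130.39.
True-score variance = 607.834 + 288.902 = 896.736, so reliability = 0.7933.
Error variance = 1130.39 − 896.736 = 233.656; SEM = √233.656 = 15.286.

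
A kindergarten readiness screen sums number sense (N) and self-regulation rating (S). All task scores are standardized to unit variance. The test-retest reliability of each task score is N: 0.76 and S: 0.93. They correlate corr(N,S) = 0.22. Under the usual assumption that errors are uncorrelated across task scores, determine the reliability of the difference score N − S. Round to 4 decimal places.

0.8013

Var(N−S) = 1 + 1 − 2·0.22 = 2 − 0.44 = 1.56.
With uncorrelated errors the cross-covariances are all true-score covariance, so they carry over unchanged; only the diagonal terms shrink to ρᵢσᵢ².
True-score variance = [0.76 + 0.93] − 0.44 = 1.69 − 0.44 = 1.25.
Reliability = 1.25 / 1.56 = 0.8013.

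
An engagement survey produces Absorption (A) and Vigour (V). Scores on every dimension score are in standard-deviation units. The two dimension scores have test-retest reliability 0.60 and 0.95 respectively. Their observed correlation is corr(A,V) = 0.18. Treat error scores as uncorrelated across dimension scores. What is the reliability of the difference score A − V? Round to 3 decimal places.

Var(A−V) = 1 + 1 − 2·0.18 = 2 − 0.36 = 1.64.
With uncorrelated errors the cross-covariances are all true-score covariance, so they carry over unchanged; only the diagonal terms shrink to ρᵢσᵢ².
True-score variance = [0.60 + 0.95] − 0.36 = 1.55 − 0.36 = 1.19.
Reliability = 1.19 / 1.64 = 0.726.

0.726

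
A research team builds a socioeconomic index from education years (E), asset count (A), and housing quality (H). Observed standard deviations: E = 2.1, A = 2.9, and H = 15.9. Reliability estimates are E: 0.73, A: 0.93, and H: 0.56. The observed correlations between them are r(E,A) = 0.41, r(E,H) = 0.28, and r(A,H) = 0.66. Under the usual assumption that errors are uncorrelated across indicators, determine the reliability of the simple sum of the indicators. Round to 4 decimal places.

Var(E+A+H) = 2.1² + 2.9² + 15.9² + 2·[2.1·2.9·0.41 + 2.1·15.9·0.28 + 2.9·15.9·0.66] = 265.63 + 84.5574 = 350.187.
Because errors are independent across components, Cov(Tᵢ,Tⱼ) = Cov(Xᵢ,Xⱼ); the off-diagonal part of the true-score variance is the same as above.
True-score variance = [2.1²·0.73 + 2.9²·0.93 + 15.9²·0.56] + 84.5574 = 152.614 + 84.5574 = 237.172.
Reliability = 237.172 / 350.187 = 0.6773.

0.6773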